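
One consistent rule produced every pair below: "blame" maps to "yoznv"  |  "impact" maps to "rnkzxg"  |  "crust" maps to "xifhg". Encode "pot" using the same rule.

klg

Each letter is replaced by its mirror in the alphabet: a↔z, b↔y, c↔x, and so on (the Atbash cipher).
On pot: p↔k, o↔l, t↔g.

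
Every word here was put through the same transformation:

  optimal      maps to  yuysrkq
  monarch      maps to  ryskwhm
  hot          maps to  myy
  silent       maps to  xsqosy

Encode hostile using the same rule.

Vowels shift forward by 10 and consonants shift forward by 5.
For hostile: h(cons)+5=m, o(vowel)+10=y, s(cons)+5=x, t(cons)+5=y, i(vowel)+10=s, l(cons)+5=q, e(vowel)+10=o.

myxysqo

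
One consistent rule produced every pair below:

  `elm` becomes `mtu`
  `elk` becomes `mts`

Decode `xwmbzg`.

poetry

It's a constant shift of +8 (ROT8).
Undoing it on xwmbzg: x−8=p, w−8=o, m−8=e, b−8=t, z−8=r, g−8=y.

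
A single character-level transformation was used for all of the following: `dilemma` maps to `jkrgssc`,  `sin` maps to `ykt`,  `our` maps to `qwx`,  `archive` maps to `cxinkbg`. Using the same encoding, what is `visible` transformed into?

bkykhrg

The shift depends on letter class: consonant d→j is +6, but vowel i→k is +2. The rule splits by letter class: vowels +2, consonants +6.
For visible: v(cons)+6=b, i(vowel)+2=k, s(cons)+6=y, i(vowel)+2=k, b(cons)+6=h, l(cons)+6=r, e(vowel)+2=g.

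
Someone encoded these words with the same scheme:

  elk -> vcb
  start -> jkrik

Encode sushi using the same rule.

Each letter is shifted forward by 17 in the alphabet (a Caesar shift of +17).
Applying it to sushi: s+17=j, u+17=l, s+17=j, h+17=y, i+17=z.

jljyz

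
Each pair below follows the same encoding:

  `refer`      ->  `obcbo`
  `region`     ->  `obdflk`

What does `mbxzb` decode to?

Compare letters: r→o is +23, e→b is +23, f→c is +23 — a constant shift. This is a Caesar cipher with shift 23.
Reversing it on mbxzb: m−23=p, b−23=e, x−23=a, z−23=c, b−23=e.

peace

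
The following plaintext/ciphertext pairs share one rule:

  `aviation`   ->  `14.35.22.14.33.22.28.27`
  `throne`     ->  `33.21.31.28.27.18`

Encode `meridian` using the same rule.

26.18.31.22.17.22.14.27

a is letter #1 and maps to 14: an offset of 13. The number is (letter's place in the alphabet, a=1) + 13.
On meridian: m=13→26, e=5→18, r=18→31, i=9→22, d=4→17, i=9→22, a=1→14, n=14→27.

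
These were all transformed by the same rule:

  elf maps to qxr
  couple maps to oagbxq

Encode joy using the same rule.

It's a constant shift of +12 (ROT12).
On joy: j+12=v, o+12=a, y+12=k.

vak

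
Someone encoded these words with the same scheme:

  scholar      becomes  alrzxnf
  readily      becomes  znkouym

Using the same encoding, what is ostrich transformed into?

In scholar: s→a is +8, c→l is +9, h→r is +10, o→z is +11 — the shift increases by 1 each position. Letter i (0-indexed) is shifted by i+8, so successive shifts are 8, 9, 10, ….
Applying it to ostrich: o+8=w, s+9=b, t+10=d, r+11=c, i+12=u, c+13=p, h+14=v.

wbdcupv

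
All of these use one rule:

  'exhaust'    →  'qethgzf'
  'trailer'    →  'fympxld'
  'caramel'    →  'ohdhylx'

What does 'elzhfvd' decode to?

senator

Shifts by position in exhaust: pos 0: e→q (+12), pos 1: x→e (+7), pos 2: h→t (+12), pos 3: a→h (+7) — repeating every 2. A repeating key of period 2 is used — shifts +12, +7 over and over.
Reversing it on elzhfvd: e−12=s, l−7=e, z−12=n, h−7=a, f−12=t, v−7=o, d−12=r.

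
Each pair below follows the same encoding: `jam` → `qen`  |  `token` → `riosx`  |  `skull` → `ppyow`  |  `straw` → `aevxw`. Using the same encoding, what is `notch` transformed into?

lgxsr

Two steps: reverse the string, then apply a Caesar shift of +4.
On notch: reverse → hcton; then shift: h+4=l, c+4=g, t+4=x, o+4=s, n+4=r.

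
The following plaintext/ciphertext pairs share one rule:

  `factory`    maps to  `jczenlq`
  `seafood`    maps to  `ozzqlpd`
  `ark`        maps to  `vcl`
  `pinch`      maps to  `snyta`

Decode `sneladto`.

dispatch

The word is reversed, then every letter is shifted forward by 11.
Decoding sneladto: shift back: s−11=h, n−11=c, e−11=t, l−11=a, a−11=p, d−11=s, t−11=i, o−11=d → hctapsid; then reverse → dispatch.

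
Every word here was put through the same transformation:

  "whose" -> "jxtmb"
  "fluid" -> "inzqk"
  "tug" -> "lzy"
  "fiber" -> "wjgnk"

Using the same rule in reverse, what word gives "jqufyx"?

staple

The output letters match the input read backwards, each shifted +5: whose reversed is esohw. Two steps: reverse the string, then apply a Caesar shift of +5.
Decoding jqufyx: shift back: j−5=e, q−5=l, u−5=p, f−5=a, y−5=t, x−5=s → elpats; then reverse → staple.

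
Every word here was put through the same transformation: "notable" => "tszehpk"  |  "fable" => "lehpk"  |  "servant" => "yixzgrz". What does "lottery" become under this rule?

rszxkve

Shifts by position in notable: pos 0: n→t (+6), pos 1: o→s (+4), pos 2: t→z (+6), pos 3: a→e (+4) — repeating every 2. It's a Vigenère-style cipher with numeric key [6,4]: position i shifts by key[i mod 2].
On lottery: l+6=r, o+4=s, t+6=z, t+4=x, e+6=k, r+4=v, y+6=e.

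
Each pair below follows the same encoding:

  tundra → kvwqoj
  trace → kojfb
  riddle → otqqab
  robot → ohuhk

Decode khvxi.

tough

Each letter's alphabet position (a=0..z=25) is mapped through 11·x+9 mod 26 — an affine cipher.
Reversing it on khvxi: k(10)→19·(10−9)≡19=t; h(7)→19·(7−9)≡14=o; v(21)→19·(21−9)≡20=u; x(23)→19·(23−9)≡6=g; i(8)→19·(8−9)≡7=h (all mod 26).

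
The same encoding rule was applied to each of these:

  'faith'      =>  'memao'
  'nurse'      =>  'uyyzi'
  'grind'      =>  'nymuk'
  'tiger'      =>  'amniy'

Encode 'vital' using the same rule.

cmaes

The shift depends on letter class: consonant f→m is +7, but vowel a→e is +4. Vowels shift forward by 4 and consonants shift forward by 7.
Applying it to vital: v(cons)+7=c, i(vowel)+4=m, t(cons)+7=a, a(vowel)+4=e, l(cons)+7=s.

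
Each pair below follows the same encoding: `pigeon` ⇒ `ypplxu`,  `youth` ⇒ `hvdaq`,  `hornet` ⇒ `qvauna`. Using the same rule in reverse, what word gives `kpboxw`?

bishop

It's a Vigenère-style cipher with numeric key [9,7]: position i shifts by key[i mod 2].
Undoing it on kpboxw: k−9=b, p−7=i, b−9=s, o−7=h, x−9=o, w−7=p.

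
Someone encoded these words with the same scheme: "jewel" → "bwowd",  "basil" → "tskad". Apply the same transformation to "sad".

Every letter moves 18 places later in the alphabet, wrapping around z→a.
On sad: s+18=k, a+18=s, d+18=v.

ksv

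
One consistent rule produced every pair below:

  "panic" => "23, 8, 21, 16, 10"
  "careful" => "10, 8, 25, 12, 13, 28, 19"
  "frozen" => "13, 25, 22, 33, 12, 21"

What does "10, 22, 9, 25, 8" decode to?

p is letter #16 and maps to 23: an offset of 7. Letters become their 1-based position plus 7 (so a→8, b→9, …).
Decoding 10, 22, 9, 25, 8: 10→(10−7)÷1=3=c, 22→(22−7)÷1=15=o, 9→(9−7)÷1=2=b, 25→(25−7)÷1=18=r, 8→(8−7)÷1=1=a.

cobra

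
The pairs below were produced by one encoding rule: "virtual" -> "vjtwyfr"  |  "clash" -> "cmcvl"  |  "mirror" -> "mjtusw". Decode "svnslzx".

sulphur

In virtual: v→v is +0, i→j is +1, r→t is +2, t→w is +3 — the shift increases by 1 each position. Letter i (0-indexed) is shifted by i+0, so successive shifts are 0, 1, 2, ….
Reversing it on svnslzx: s−0=s, v−1=u, n−2=l, s−3=p, l−4=h, z−5=u, x−6=r.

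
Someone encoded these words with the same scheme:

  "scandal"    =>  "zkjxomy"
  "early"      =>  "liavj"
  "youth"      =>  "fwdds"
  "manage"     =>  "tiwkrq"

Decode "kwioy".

In scandal: s→z is +7, c→k is +8, a→j is +9, n→x is +10 — the shift increases by 1 each position. Each letter shifts forward by (position + 7), i.e. 7, 8, 9, … — the shift grows by one for each successive letter.
Undoing it on kwioy: k−7=d, w−8=o, i−9=z, o−10=e, y−11=n.

dozen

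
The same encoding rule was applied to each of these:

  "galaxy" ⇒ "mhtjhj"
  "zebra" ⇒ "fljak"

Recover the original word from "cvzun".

world

In galaxy: g→m is +6, a→h is +7, l→t is +8, a→j is +9 — the shift increases by 1 each position. The shift increases by 1 at each position, starting from +6: 6, 7, 8, ….
Undoing it on cvzun: c−6=w, v−7=o, z−8=r, u−9=l, n−10=d.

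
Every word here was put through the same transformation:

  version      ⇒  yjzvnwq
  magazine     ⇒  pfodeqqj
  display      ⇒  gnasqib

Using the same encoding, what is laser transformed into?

Shifts by position in version: pos 0: v→y (+3), pos 1: e→j (+5), pos 2: r→z (+8), pos 3: s→v (+3), pos 4: i→n (+5), pos 5: o→w (+8) — repeating every 3. It's a Vigenère-style cipher with numeric key [3,5,8]: position i shifts by key[i mod 3].
Applying it to laser: l+3=o, a+5=f, s+8=a, e+3=h, r+5=w.

ofahw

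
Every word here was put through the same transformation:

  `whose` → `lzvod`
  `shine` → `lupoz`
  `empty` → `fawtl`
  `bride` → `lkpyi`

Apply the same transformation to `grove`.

lcvyn

The output letters match the input read backwards, each shifted +7: whose reversed is esohw. Read the word backwards and shift each letter +7.
On grove: reverse → evorg; then shift: e+7=l, v+7=c, o+7=v, r+7=y, g+7=n.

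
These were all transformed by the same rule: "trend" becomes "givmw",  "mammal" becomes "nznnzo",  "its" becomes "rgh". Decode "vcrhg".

exist

Each pair mirrors across the alphabet (t↔g, r↔i, e↔v): positions sum to 25. Each letter is replaced by its mirror in the alphabet: a↔z, b↔y, c↔x, and so on (the Atbash cipher).
Decoding vcrhg: v↔e, c↔x, r↔i, h↔s, g↔t.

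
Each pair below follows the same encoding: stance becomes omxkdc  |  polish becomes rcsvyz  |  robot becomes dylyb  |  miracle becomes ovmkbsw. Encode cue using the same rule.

The output letters match the input read backwards, each shifted +10: stance reversed is ecnats. The word is reversed, then every letter is shifted forward by 10.
Applying it to cue: reverse → euc; then shift: e+10=o, u+10=e, c+10=m.

oem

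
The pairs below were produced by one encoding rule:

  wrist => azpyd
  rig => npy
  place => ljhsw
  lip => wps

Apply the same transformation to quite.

The output letters match the input read backwards, each shifted +7: wrist reversed is tsirw. Read the word backwards and shift each letter +7.
For quite: reverse → etiuq; then shift: e+7=l, t+7=a, i+7=p, u+7=b, q+7=x.

lapbx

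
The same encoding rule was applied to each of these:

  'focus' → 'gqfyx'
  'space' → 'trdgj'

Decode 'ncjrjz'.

magnet

In focus: f→g is +1, o→q is +2, c→f is +3, u→y is +4 — the shift increases by 1 each position. The shift increases by 1 at each position, starting from +1: 1, 2, 3, ….
Undoing it on ncjrjz: n−1=m, c−2=a, j−3=g, r−4=n, j−5=e, z−6=t.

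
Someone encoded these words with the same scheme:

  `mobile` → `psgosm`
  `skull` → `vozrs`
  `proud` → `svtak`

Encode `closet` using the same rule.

fptylb

In mobile: m→p is +3, o→s is +4, b→g is +5, i→o is +6 — the shift increases by 1 each position. The shift increases by 1 at each position, starting from +3: 3, 4, 5, ….
On closet: c+3=f, l+4=p, o+5=t, s+6=y, e+7=l, t+8=b.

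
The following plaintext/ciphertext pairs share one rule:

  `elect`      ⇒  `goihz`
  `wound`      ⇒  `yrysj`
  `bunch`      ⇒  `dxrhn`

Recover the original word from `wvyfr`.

usual

In elect: e→g is +2, l→o is +3, e→i is +4, c→h is +5 — the shift increases by 1 each position. The shift increases by 1 at each position, starting from +2: 2, 3, 4, ….
Undoing it on wvyfr: w−2=u, v−3=s, y−4=u, f−5=a, r−6=l.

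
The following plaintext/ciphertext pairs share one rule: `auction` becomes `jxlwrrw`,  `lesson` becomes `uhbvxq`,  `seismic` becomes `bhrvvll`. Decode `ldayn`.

Shifts by position in auction: pos 0: a→j (+9), pos 1: u→x (+3), pos 2: c→l (+9), pos 3: t→w (+3) — repeating every 2. The shifts repeat in a cycle of length 2: positions 0,1,… shift by +9, +3, then the pattern repeats.
Undoing it on ldayn: l−9=c, d−3=a, a−9=r, y−3=v, n−9=e.

carve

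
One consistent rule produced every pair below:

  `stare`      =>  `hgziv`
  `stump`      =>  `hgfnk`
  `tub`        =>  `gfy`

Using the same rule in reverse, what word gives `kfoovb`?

pulley

Each pair mirrors across the alphabet (s↔h, t↔g, a↔z): positions sum to 25. Each letter is replaced by its mirror in the alphabet: a↔z, b↔y, c↔x, and so on (the Atbash cipher).
Decoding kfoovb: k↔p, f↔u, o↔l, o↔l, v↔e, b↔y.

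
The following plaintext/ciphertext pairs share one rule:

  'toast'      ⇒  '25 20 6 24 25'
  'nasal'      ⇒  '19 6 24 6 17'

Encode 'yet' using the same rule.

30 10 25

t is letter #20 and maps to 25: an offset of 5. Letters become their 1-based position plus 5 (so a→6, b→7, …).
Applying it to yet: y=25→30, e=5→10, t=20→25.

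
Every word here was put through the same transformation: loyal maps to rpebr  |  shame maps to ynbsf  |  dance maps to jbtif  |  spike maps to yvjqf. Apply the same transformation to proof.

vxppl

The shift depends on letter class: consonant l→r is +6, but vowel o→p is +1. Two shifts are in play — +1 for a/e/i/o/u, +6 for every other letter.
On proof: p(cons)+6=v, r(cons)+6=x, o(vowel)+1=p, o(vowel)+1=p, f(cons)+6=l.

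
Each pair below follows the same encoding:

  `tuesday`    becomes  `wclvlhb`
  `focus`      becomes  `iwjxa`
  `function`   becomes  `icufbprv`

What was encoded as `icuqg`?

Shifts by position in tuesday: pos 0: t→w (+3), pos 1: u→c (+8), pos 2: e→l (+7), pos 3: s→v (+3), pos 4: d→l (+8), pos 5: a→h (+7) — repeating every 3. It's a Vigenère-style cipher with numeric key [3,8,7]: position i shifts by key[i mod 3].
Undoing it on icuqg: i−3=f, c−8=u, u−7=n, q−3=n, g−8=y.

funny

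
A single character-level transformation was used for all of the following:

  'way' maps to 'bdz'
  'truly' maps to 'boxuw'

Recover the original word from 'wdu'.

Two steps: reverse the string, then apply a Caesar shift of +3.
Decoding wdu: shift back: w−3=t, d−3=a, u−3=r → tar; then reverse → rat.

rat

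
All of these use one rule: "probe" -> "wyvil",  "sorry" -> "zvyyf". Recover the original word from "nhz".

Each letter is shifted forward by 7 in the alphabet (a Caesar shift of +7).
Undoing it on nhz: n−7=g, h−7=a, z−7=s.

gas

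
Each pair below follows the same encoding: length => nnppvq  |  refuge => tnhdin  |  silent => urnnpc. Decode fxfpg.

Shifts by position in length: pos 0: l→n (+2), pos 1: e→n (+9), pos 2: n→p (+2), pos 3: g→p (+9) — repeating every 2. A repeating key of period 2 is used — shifts +2, +9 over and over.
Undoing it on fxfpg: f−2=d, x−9=o, f−2=d, p−9=g, g−2=e.

dodge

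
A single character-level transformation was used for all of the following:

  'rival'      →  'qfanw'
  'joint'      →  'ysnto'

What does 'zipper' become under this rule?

wjuune

The output letters match the input read backwards, each shifted +5: rival reversed is lavir. The word is reversed, then every letter is shifted forward by 5.
Applying it to zipper: reverse → reppiz; then shift: r+5=w, e+5=j, p+5=u, p+5=u, i+5=n, z+5=e.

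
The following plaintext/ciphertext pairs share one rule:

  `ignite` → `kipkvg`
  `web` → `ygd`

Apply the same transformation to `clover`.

enqxgt

Compare letters: i→k is +2, g→i is +2, n→p is +2 — a constant shift. Every letter moves 2 places later in the alphabet, wrapping around z→a.
Applying it to clover: c+2=e, l+2=n, o+2=q, v+2=x, e+2=g, r+2=t.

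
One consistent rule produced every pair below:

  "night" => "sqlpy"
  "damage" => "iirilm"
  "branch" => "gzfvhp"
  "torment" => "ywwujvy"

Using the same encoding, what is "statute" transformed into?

xbfbzbj

It's a Vigenère-style cipher with numeric key [5,8]: position i shifts by key[i mod 2].
Applying it to statute: s+5=x, t+8=b, a+5=f, t+8=b, u+5=z, t+8=b, e+5=j.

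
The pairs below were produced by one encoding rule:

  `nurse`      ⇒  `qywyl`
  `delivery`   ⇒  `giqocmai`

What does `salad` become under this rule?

In nurse: n→q is +3, u→y is +4, r→w is +5, s→y is +6 — the shift increases by 1 each position. Letter i (0-indexed) is shifted by i+3, so successive shifts are 3, 4, 5, ….
On salad: s+3=v, a+4=e, l+5=q, a+6=g, d+7=k.

veqgk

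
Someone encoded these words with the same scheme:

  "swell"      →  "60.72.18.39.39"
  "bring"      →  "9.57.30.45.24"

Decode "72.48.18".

s(#19)→60 and w(#23)→72: differences scale by 3, so n = 3·pos + 3. With a=1..z=26, the number is 3·pos + 3.
Undoing it on 72.48.18: 72→(72−3)÷3=23=w, 48→(48−3)÷3=15=o, 18→(18−3)÷3=5=e.

woe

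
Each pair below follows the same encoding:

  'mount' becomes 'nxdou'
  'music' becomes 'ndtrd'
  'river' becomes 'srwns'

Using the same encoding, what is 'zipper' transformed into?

The shift depends on letter class: consonant m→n is +1, but vowel o→x is +9. The rule splits by letter class: vowels +9, consonants +1.
On zipper: z(cons)+1=a, i(vowel)+9=r, p(cons)+1=q, p(cons)+1=q, e(vowel)+9=n, r(cons)+1=s.

arqqns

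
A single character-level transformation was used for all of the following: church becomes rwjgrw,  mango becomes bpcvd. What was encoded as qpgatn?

barley

Compare letters: c→r is +15, h→w is +15, u→j is +15 — a constant shift. Every letter moves 15 places later in the alphabet, wrapping around z→a.
Decoding qpgatn: q−15=b, p−15=a, g−15=r, a−15=l, t−15=e, n−15=y.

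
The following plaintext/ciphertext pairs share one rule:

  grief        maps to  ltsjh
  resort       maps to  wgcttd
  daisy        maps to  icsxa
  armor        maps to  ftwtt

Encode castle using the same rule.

A repeating key of period 3 is used — shifts +5, +2, +10 over and over.
Applying it to castle: c+5=h, a+2=c, s+10=c, t+5=y, l+2=n, e+10=o.

hccyno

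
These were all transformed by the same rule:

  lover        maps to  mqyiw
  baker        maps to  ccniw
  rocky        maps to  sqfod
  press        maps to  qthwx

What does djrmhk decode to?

In lover: l→m is +1, o→q is +2, v→y is +3, e→i is +4 — the shift increases by 1 each position. Letter i (0-indexed) is shifted by i+1, so successive shifts are 1, 2, 3, ….
Decoding djrmhk: d−1=c, j−2=h, r−3=o, m−4=i, h−5=c, k−6=e.

choice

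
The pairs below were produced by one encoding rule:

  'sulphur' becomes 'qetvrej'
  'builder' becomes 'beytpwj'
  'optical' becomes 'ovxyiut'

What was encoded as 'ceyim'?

s(18)→q(16) and u(20)→e(4) fit y≡7x+20 (mod 26); the inverse of 7 mod 26 is 15. Treating letters as 0–25, the rule is x ↦ 7x + 20 (mod 26).
Undoing it on ceyim: c(2)→15·(2−20)≡16=q; e(4)→15·(4−20)≡20=u; y(24)→15·(24−20)≡8=i; i(8)→15·(8−20)≡2=c; m(12)→15·(12−20)≡10=k (all mod 26).

quick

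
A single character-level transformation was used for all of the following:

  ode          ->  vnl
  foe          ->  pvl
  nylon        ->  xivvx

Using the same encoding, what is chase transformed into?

The rule splits by letter class: vowels +7, consonants +10.
Applying it to chase: c(cons)+10=m, h(cons)+10=r, a(vowel)+7=h, s(cons)+10=c, e(vowel)+7=l.

mrhcl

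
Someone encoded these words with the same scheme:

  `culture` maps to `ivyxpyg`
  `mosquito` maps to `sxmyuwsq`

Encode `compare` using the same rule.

The output letters match the input read backwards, each shifted +4: culture reversed is erutluc. Two steps: reverse the string, then apply a Caesar shift of +4.
On compare: reverse → erapmoc; then shift: e+4=i, r+4=v, a+4=e, p+4=t, m+4=q, o+4=s, c+4=g.

ivetqsg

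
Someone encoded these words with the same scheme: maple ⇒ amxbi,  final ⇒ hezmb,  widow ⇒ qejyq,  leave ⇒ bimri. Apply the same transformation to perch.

xivkf

m(12)→a(0) and a(0)→m(12) fit y≡25x+12 (mod 26); the inverse of 25 mod 26 is 25. Treating letters as 0–25, the rule is x ↦ 25x + 12 (mod 26).
On perch: p(15)→25·15+12≡23=x; e(4)→25·4+12≡8=i; r(17)→25·17+12≡21=v; c(2)→25·2+12≡10=k; h(7)→25·7+12≡5=f (all mod 26).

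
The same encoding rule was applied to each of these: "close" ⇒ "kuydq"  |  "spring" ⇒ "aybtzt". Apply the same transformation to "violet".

drywqg

In close: c→k is +8, l→u is +9, o→y is +10, s→d is +11 — the shift increases by 1 each position. Each letter shifts forward by (position + 8), i.e. 8, 9, 10, … — the shift grows by one for each successive letter.
Applying it to violet: v+8=d, i+9=r, o+10=y, l+11=w, e+12=q, t+13=g.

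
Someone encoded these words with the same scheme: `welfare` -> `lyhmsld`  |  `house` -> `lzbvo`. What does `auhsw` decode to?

The output letters match the input read backwards, each shifted +7: welfare reversed is eraflew. The word is reversed, then every letter is shifted forward by 7.
Decoding auhsw: shift back: a−7=t, u−7=n, h−7=a, s−7=l, w−7=p → tnalp; then reverse → plant.

plant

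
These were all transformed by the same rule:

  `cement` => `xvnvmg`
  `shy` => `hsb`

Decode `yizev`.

Each pair mirrors across the alphabet (c↔x, e↔v, m↔n): positions sum to 25. This is the alphabet-reversal cipher (Atbash): a becomes z, b becomes y, etc.
Decoding yizev: y↔b, i↔r, z↔a, e↔v, v↔e.

brave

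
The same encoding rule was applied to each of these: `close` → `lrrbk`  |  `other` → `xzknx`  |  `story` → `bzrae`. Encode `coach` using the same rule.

ludln

A repeating key of period 3 is used — shifts +9, +6, +3 over and over.
Applying it to coach: c+9=l, o+6=u, a+3=d, c+9=l, h+6=n.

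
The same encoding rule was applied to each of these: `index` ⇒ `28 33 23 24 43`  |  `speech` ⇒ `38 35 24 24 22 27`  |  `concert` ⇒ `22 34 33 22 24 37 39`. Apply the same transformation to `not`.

Each letter is replaced by its alphabet position (a=1..z=26) + 19.
On not: n=14→33, o=15→34, t=20→39.

33 34 39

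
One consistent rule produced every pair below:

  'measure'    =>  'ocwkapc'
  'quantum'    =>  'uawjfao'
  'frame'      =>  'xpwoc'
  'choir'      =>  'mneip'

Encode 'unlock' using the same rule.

m(12)→o(14) and e(4)→c(2) fit y≡21x+22 (mod 26); the inverse of 21 mod 26 is 5. This is an affine cipher: with a=0,…,z=25, each position x becomes (21x+22) mod 26.
Applying it to unlock: u(20)→21·20+22≡0=a; n(13)→21·13+22≡9=j; l(11)→21·11+22≡19=t; o(14)→21·14+22≡4=e; c(2)→21·2+22≡12=m; k(10)→21·10+22≡24=y (all mod 26).

ajtemy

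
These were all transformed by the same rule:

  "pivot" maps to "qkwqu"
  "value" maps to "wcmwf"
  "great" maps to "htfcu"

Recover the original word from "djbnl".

chalk

Shifts by position in pivot: pos 0: p→q (+1), pos 1: i→k (+2), pos 2: v→w (+1), pos 3: o→q (+2) — repeating every 2. It's a Vigenère-style cipher with numeric key [1,2]: position i shifts by key[i mod 2].
Undoing it on djbnl: d−1=c, j−2=h, b−1=a, n−2=l, l−1=k.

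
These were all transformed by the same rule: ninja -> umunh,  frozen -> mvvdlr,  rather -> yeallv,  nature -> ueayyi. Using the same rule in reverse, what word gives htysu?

apron

Shifts by position in ninja: pos 0: n→u (+7), pos 1: i→m (+4), pos 2: n→u (+7), pos 3: j→n (+4) — repeating every 2. A repeating key of period 2 is used — shifts +7, +4 over and over.
Undoing it on htysu: h−7=a, t−4=p, y−7=r, s−4=o, u−7=n.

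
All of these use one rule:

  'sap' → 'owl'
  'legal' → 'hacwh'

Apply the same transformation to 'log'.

hkc

Compare letters: s→o is +22, a→w is +22, p→l is +22 — a constant shift. This is a Caesar cipher with shift 22.
Applying it to log: l+22=h, o+22=k, g+22=c.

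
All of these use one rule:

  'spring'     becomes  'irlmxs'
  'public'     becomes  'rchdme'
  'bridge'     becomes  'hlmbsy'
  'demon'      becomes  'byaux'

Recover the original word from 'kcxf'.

This is an affine cipher: with a=0,…,z=25, each position x becomes (23x+10) mod 26.
Decoding kcxf: k(10)→17·(10−10)≡0=a; c(2)→17·(2−10)≡20=u; x(23)→17·(23−10)≡13=n; f(5)→17·(5−10)≡19=t (all mod 26).

aunt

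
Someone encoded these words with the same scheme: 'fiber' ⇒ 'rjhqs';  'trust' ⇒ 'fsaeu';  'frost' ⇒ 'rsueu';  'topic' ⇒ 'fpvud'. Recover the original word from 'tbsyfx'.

hammer

A repeating key of period 3 is used — shifts +12, +1, +6 over and over.
Reversing it on tbsyfx: t−12=h, b−1=a, s−6=m, y−12=m, f−1=e, x−6=r.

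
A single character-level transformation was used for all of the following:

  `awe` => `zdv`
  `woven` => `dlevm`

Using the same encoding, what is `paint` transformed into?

Letters are reflected about the middle of the alphabet (position → 25−position): Atbash.
For paint: p↔k, a↔z, i↔r, n↔m, t↔g.

kzrmg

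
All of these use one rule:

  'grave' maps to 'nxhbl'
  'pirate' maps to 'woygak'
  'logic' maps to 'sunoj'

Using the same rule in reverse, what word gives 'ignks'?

bagel

Shifts by position in grave: pos 0: g→n (+7), pos 1: r→x (+6), pos 2: a→h (+7), pos 3: v→b (+6) — repeating every 2. It's a Vigenère-style cipher with numeric key [7,6]: position i shifts by key[i mod 2].
Reversing it on ignks: i−7=b, g−6=a, n−7=g, k−6=e, s−7=l.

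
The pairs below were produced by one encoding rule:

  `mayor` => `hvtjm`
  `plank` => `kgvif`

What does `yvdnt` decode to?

daisy

Compare letters: m→h is +21, a→v is +21, y→t is +21 — a constant shift. This is a Caesar cipher with shift 21.
Decoding yvdnt: y−21=d, v−21=a, d−21=i, n−21=s, t−21=y.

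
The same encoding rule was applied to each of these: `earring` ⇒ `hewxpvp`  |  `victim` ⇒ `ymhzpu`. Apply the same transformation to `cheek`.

In earring: e→h is +3, a→e is +4, r→w is +5, r→x is +6 — the shift increases by 1 each position. Letter i (0-indexed) is shifted by i+3, so successive shifts are 3, 4, 5, ….
Applying it to cheek: c+3=f, h+4=l, e+5=j, e+6=k, k+7=r.

fljkr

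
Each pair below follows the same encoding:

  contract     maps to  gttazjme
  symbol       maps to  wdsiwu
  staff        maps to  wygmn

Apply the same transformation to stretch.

wyxlblr

In contract: c→g is +4, o→t is +5, n→t is +6, t→a is +7 — the shift increases by 1 each position. Each letter shifts forward by (position + 4), i.e. 4, 5, 6, … — the shift grows by one for each successive letter.
Applying it to stretch: s+4=w, t+5=y, r+6=x, e+7=l, t+8=b, c+9=l, h+10=r.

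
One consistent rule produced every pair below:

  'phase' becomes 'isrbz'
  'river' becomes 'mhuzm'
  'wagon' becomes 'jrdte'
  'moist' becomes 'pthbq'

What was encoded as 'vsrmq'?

p(15)→i(8) and h(7)→s(18) fit y≡15x+17 (mod 26); the inverse of 15 mod 26 is 7. This is an affine cipher: with a=0,…,z=25, each position x becomes (15x+17) mod 26.
Undoing it on vsrmq: v(21)→7·(21−17)≡2=c; s(18)→7·(18−17)≡7=h; r(17)→7·(17−17)≡0=a; m(12)→7·(12−17)≡17=r; q(16)→7·(16−17)≡19=t (all mod 26).

chart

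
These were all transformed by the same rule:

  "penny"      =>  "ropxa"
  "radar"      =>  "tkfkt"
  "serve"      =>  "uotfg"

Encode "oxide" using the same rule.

Shifts by position in penny: pos 0: p→r (+2), pos 1: e→o (+10), pos 2: n→p (+2), pos 3: n→x (+10) — repeating every 2. It's a Vigenère-style cipher with numeric key [2,10]: position i shifts by key[i mod 2].
Applying it to oxide: o+2=q, x+10=h, i+2=k, d+10=n, e+2=g.

qhkng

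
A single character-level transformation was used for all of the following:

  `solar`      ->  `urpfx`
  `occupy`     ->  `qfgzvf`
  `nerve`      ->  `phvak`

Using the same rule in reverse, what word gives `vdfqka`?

In solar: s→u is +2, o→r is +3, l→p is +4, a→f is +5 — the shift increases by 1 each position. Letter i (0-indexed) is shifted by i+2, so successive shifts are 2, 3, 4, ….
Decoding vdfqka: v−2=t, d−3=a, f−4=b, q−5=l, k−6=e, a−7=t.

tablet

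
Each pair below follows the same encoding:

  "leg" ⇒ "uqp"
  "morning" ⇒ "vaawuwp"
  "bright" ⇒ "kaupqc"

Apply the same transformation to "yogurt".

The shift depends on letter class: consonant l→u is +9, but vowel e→q is +12. The rule splits by letter class: vowels +12, consonants +9.
Applying it to yogurt: y(cons)+9=h, o(vowel)+12=a, g(cons)+9=p, u(vowel)+12=g, r(cons)+9=a, t(cons)+9=c.

hapgac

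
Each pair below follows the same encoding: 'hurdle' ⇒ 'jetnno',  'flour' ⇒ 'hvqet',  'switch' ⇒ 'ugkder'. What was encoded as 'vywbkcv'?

tourist

The shifts repeat in a cycle of length 2: positions 0,1,… shift by +2, +10, then the pattern repeats.
Decoding vywbkcv: v−2=t, y−10=o, w−2=u, b−10=r, k−2=i, c−10=s, v−2=t.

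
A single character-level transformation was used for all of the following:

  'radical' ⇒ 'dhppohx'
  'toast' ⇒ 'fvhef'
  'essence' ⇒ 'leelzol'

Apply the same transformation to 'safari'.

ehrhdp

The shift depends on letter class: consonant r→d is +12, but vowel a→h is +7. The rule splits by letter class: vowels +7, consonants +12.
On safari: s(cons)+12=e, a(vowel)+7=h, f(cons)+12=r, a(vowel)+7=h, r(cons)+12=d, i(vowel)+7=p.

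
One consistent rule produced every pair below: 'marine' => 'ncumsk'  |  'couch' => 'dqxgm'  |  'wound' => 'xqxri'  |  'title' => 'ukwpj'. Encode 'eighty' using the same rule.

In marine: m→n is +1, a→c is +2, r→u is +3, i→m is +4 — the shift increases by 1 each position. Each letter shifts forward by (position + 1), i.e. 1, 2, 3, … — the shift grows by one for each successive letter.
On eighty: e+1=f, i+2=k, g+3=j, h+4=l, t+5=y, y+6=e.

fkjlye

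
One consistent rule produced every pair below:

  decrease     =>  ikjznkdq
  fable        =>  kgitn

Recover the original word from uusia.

polar

Letter i (0-indexed) is shifted by i+5, so successive shifts are 5, 6, 7, ….
Undoing it on uusia: u−5=p, u−6=o, s−7=l, i−8=a, a−9=r.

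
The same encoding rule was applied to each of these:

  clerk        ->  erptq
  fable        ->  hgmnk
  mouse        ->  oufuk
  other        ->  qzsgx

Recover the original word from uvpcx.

It's a Vigenère-style cipher with numeric key [2,6,11]: position i shifts by key[i mod 3].
Decoding uvpcx: u−2=s, v−6=p, p−11=e, c−2=a, x−6=r.

spear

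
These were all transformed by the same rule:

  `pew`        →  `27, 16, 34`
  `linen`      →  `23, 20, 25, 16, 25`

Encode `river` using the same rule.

p is letter #16 and maps to 27: an offset of 11. Letters become their 1-based position plus 11 (so a→12, b→13, …).
Applying it to river: r=18→29, i=9→20, v=22→33, e=5→16, r=18→29.

29, 20, 33, 16, 29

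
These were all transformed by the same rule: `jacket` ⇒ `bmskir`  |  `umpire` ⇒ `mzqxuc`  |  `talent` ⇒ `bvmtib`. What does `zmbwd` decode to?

Read the word backwards and shift each letter +8.
Reversing it on zmbwd: shift back: z−8=r, m−8=e, b−8=t, w−8=o, d−8=v → retov; then reverse → voter.

voter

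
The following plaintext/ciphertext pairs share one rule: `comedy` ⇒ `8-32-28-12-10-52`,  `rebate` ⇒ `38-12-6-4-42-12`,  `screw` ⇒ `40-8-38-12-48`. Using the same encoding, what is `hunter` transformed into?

18-44-30-42-12-38

c(#3)→8 and o(#15)→32: differences scale by 2, so n = 2·pos + 2. Each letter becomes 2×(its alphabet position, a=1..z=26) + 2.
For hunter: h=8→18, u=21→44, n=14→30, t=20→42, e=5→12, r=18→38.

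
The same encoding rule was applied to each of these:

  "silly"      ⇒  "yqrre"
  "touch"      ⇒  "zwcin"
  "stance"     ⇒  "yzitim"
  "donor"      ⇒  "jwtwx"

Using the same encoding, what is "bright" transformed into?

Vowels shift forward by 8 and consonants shift forward by 6.
On bright: b(cons)+6=h, r(cons)+6=x, i(vowel)+8=q, g(cons)+6=m, h(cons)+6=n, t(cons)+6=z.

hxqmnz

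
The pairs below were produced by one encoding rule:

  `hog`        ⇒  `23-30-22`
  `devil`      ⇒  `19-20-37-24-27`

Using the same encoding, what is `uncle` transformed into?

The number is (letter's place in the alphabet, a=1) + 15.
Applying it to uncle: u=21→36, n=14→29, c=3→18, l=12→27, e=5→20.

36-29-18-27-20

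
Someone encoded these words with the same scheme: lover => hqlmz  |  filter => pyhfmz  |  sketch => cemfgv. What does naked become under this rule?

l(11)→h(7) and o(14)→q(16) fit y≡3x+0 (mod 26); the inverse of 3 mod 26 is 9. Treating letters as 0–25, the rule is x ↦ 3x + 0 (mod 26).
For naked: n(13)→3·13+0≡13=n; a(0)→3·0+0≡0=a; k(10)→3·10+0≡4=e; e(4)→3·4+0≡12=m; d(3)→3·3+0≡9=j (all mod 26).

naemj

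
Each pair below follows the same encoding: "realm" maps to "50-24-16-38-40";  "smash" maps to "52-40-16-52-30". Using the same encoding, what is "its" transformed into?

The formula is n = 2×(alphabet index, a=1) + 14.
For its: i=9→32, t=20→54, s=19→52.

32-54-52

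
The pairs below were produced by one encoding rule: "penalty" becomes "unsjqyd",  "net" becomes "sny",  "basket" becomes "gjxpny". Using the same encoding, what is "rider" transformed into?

wrinw

The shift depends on letter class: consonant p→u is +5, but vowel e→n is +9. The rule splits by letter class: vowels +9, consonants +5.
For rider: r(cons)+5=w, i(vowel)+9=r, d(cons)+5=i, e(vowel)+9=n, r(cons)+5=w.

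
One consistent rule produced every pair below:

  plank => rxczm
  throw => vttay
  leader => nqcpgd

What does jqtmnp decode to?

herald

Shifts by position in plank: pos 0: p→r (+2), pos 1: l→x (+12), pos 2: a→c (+2), pos 3: n→z (+12) — repeating every 2. A repeating key of period 2 is used — shifts +2, +12 over and over.
Reversing it on jqtmnp: j−2=h, q−12=e, t−2=r, m−12=a, n−2=l, p−12=d.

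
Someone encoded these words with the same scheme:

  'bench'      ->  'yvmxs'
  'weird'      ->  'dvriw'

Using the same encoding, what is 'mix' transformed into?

Each pair mirrors across the alphabet (b↔y, e↔v, n↔m): positions sum to 25. Each letter is replaced by its mirror in the alphabet: a↔z, b↔y, c↔x, and so on (the Atbash cipher).
On mix: m↔n, i↔r, x↔c.

nrc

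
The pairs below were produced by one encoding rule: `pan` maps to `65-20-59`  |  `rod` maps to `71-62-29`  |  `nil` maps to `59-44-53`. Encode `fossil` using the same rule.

p(#16)→65 and a(#1)→20: differences scale by 3, so n = 3·pos + 17. Each letter becomes 3×(its alphabet position, a=1..z=26) + 17.
For fossil: f=6→35, o=15→62, s=19→74, s=19→74, i=9→44, l=12→53.

35-62-74-74-44-53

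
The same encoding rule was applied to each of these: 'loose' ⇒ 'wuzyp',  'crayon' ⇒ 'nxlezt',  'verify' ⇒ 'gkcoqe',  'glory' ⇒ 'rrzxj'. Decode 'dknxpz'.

Shifts by position in loose: pos 0: l→w (+11), pos 1: o→u (+6), pos 2: o→z (+11), pos 3: s→y (+6) — repeating every 2. It's a Vigenère-style cipher with numeric key [11,6]: position i shifts by key[i mod 2].
Undoing it on dknxpz: d−11=s, k−6=e, n−11=c, x−6=r, p−11=e, z−6=t.

secret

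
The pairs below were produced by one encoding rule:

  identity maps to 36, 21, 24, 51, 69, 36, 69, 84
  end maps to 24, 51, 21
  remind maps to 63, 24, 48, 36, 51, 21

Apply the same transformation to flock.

i(#9)→36 and d(#4)→21: differences scale by 3, so n = 3·pos + 9. The formula is n = 3×(alphabet index, a=1) + 9.
On flock: f=6→27, l=12→45, o=15→54, c=3→18, k=11→42.

27, 45, 54, 18, 42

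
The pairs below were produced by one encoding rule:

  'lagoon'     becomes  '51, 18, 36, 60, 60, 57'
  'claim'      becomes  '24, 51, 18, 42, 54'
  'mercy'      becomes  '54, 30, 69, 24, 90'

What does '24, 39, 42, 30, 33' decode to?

chief

l(#12)→51 and a(#1)→18: differences scale by 3, so n = 3·pos + 15. The formula is n = 3×(alphabet index, a=1) + 15.
Decoding 24, 39, 42, 30, 33: 24→(24−15)÷3=3=c, 39→(39−15)÷3=8=h, 42→(42−15)÷3=9=i, 30→(30−15)÷3=5=e, 33→(33−15)÷3=6=f.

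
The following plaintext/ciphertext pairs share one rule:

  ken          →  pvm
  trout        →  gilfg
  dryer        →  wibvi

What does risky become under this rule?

irhpb

Each pair mirrors across the alphabet (k↔p, e↔v, n↔m): positions sum to 25. This is the alphabet-reversal cipher (Atbash): a becomes z, b becomes y, etc.
Applying it to risky: r↔i, i↔r, s↔h, k↔p, y↔b.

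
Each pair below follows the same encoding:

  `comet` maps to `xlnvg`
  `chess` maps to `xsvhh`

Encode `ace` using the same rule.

zxv

Each pair mirrors across the alphabet (c↔x, o↔l, m↔n): positions sum to 25. This is the alphabet-reversal cipher (Atbash): a becomes z, b becomes y, etc.
On ace: a↔z, c↔x, e↔v.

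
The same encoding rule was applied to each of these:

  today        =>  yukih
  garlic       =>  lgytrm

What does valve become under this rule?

In today: t→y is +5, o→u is +6, d→k is +7, a→i is +8 — the shift increases by 1 each position. The shift increases by 1 at each position, starting from +5: 5, 6, 7, ….
Applying it to valve: v+5=a, a+6=g, l+7=s, v+8=d, e+9=n.

agsdn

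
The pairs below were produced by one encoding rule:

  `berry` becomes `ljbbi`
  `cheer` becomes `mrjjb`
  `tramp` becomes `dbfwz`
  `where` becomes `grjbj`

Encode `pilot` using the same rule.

znvtd

The shift depends on letter class: consonant b→l is +10, but vowel e→j is +5. The rule splits by letter class: vowels +5, consonants +10.
On pilot: p(cons)+10=z, i(vowel)+5=n, l(cons)+10=v, o(vowel)+5=t, t(cons)+10=d.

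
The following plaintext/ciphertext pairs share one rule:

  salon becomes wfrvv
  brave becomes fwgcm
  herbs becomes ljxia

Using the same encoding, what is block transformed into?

fqujs

In salon: s→w is +4, a→f is +5, l→r is +6, o→v is +7 — the shift increases by 1 each position. Each letter shifts forward by (position + 4), i.e. 4, 5, 6, … — the shift grows by one for each successive letter.
For block: b+4=f, l+5=q, o+6=u, c+7=j, k+8=s.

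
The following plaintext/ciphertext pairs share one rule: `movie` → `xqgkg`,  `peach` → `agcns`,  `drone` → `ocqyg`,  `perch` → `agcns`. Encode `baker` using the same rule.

The shift depends on letter class: consonant m→x is +11, but vowel o→q is +2. Two shifts are in play — +2 for a/e/i/o/u, +11 for every other letter.
Applying it to baker: b(cons)+11=m, a(vowel)+2=c, k(cons)+11=v, e(vowel)+2=g, r(cons)+11=c.

mcvgc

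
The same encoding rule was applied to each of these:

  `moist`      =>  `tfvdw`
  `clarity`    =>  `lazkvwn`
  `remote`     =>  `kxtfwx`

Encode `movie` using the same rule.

m(12)→t(19) and o(14)→f(5) fit y≡19x+25 (mod 26); the inverse of 19 mod 26 is 11. This is an affine cipher: with a=0,…,z=25, each position x becomes (19x+25) mod 26.
Applying it to movie: m(12)→19·12+25≡19=t; o(14)→19·14+25≡5=f; v(21)→19·21+25≡8=i; i(8)→19·8+25≡21=v; e(4)→19·4+25≡23=x (all mod 26).

tfivx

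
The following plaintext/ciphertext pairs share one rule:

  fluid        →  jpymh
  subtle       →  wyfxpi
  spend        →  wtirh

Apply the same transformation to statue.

wxexyi

Compare letters: f→j is +4, l→p is +4, u→y is +4 — a constant shift. Every letter moves 4 places later in the alphabet, wrapping around z→a.
Applying it to statue: s+4=w, t+4=x, a+4=e, t+4=x, u+4=y, e+4=i.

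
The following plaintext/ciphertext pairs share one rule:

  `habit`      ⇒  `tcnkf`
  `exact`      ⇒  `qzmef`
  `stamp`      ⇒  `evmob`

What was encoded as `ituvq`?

write

The shifts repeat in a cycle of length 2: positions 0,1,… shift by +12, +2, then the pattern repeats.
Reversing it on ituvq: i−12=w, t−2=r, u−12=i, v−2=t, q−12=e.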